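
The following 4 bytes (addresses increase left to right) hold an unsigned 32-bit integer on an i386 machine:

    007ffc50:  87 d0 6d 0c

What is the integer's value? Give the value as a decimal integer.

208523399

Little-endian: lowest address holds the least-significant byte.
Reassemble most-significant byte first: 0C 6D D0 87 → 0x0C6DD087.
0x0C6DD087 = 208523399.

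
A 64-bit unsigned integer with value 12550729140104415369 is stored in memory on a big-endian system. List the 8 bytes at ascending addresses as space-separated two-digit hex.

AE 2D 25 A8 04 11 48 89

12550729140104415369 in hexadecimal, padded to 64 bits, is 0xAE2D25A804114889.
Split into bytes (most-significant first): AE 2D 25 A8 04 11 48 89.
Big-endian stores the most-significant byte at the lowest address.
So the memory order matches the most-significant-first order: AE 2D 25 A8 04 11 48 89.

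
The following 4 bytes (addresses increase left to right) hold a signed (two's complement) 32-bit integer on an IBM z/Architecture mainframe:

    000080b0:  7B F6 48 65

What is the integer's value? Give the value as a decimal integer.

Big-endian stores the most-significant byte at the lowest address.
The bytes are already most-significant first: 0x7BF64865.
0x7BF64865 = 2079737957.

2079737957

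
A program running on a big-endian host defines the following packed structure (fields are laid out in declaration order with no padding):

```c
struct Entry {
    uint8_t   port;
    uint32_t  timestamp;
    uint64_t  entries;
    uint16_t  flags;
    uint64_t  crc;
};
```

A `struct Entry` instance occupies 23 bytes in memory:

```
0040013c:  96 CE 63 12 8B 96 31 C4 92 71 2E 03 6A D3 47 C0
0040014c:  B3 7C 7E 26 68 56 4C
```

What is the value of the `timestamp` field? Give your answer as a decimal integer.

`timestamp` follows `port` (1 byte), so it starts at byte offset 1 and occupies 4 bytes.
Bytes at offsets 1..4: CE 63 12 8B.
Big-endian: lowest address holds the most-significant byte.
The bytes are already most-significant first: 0xCE63128B.
0xCE63128B = 3462599307.

3462599307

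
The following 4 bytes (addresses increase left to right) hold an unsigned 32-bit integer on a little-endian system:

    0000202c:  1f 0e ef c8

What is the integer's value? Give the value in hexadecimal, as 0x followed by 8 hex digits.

0xC8EF0E1F

In little-endian order the low byte comes first in memory.
Reassemble most-significant byte first: C8 EF 0E 1F → 0xC8EF0E1F.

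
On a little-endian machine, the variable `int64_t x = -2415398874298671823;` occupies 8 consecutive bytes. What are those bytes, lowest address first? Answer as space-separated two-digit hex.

Two's complement of -2415398874298671823 in 64 bits: 2415398874298671823 = 0x2185387A957362CF; invert → 0xDE7AC7856A8C9D30; add 1 → 0xDE7AC7856A8C9D31.
Split into bytes (most-significant first): DE 7A C7 85 6A 8C 9D 31.
Little-endian: lowest address holds the least-significant byte.
So at ascending addresses the bytes are 31 9D 8C 6A 85 C7 7A DE.

31 9D 8C 6A 85 C7 7A DE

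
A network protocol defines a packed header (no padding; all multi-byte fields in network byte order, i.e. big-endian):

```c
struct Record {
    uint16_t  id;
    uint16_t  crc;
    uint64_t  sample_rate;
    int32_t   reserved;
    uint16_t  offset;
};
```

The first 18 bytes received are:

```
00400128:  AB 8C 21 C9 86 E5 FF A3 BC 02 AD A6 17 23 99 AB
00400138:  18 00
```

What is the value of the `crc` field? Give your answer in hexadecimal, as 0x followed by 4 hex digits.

`crc` follows `id` (2 bytes), so it starts at byte offset 2 and occupies 2 bytes.
Bytes at offsets 2..3: 21 C9.
Big-endian: lowest address holds the most-significant byte.
The bytes are already most-significant first: 0x21C9.

0x21C9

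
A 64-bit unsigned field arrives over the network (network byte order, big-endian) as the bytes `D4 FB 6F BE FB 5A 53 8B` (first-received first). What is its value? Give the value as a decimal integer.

15346983021246567307

In big-endian order the high byte comes first in memory.
The bytes are already most-significant first: 0xD4FB6FBEFB5A538B.
0xD4FB6FBEFB5A538B = 15346983021246567307.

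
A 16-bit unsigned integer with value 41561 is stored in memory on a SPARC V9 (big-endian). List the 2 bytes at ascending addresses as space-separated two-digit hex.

41561 in hexadecimal, padded to 16 bits, is 0xA259.
Split into bytes (most-significant first): A2 59.
Big-endian: lowest address holds the most-significant byte.
So the memory order matches the most-significant-first order: A2 59.

A2 59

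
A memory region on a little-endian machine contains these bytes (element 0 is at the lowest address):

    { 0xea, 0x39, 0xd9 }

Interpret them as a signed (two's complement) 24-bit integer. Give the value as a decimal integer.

-2541078

Little-endian: lowest address holds the least-significant byte.
Reassemble most-significant byte first: D9 39 EA → 0xD939EA.
Top bit is set, so as a signed 24-bit value this is 0xD939EA − 2^24 = -2541078.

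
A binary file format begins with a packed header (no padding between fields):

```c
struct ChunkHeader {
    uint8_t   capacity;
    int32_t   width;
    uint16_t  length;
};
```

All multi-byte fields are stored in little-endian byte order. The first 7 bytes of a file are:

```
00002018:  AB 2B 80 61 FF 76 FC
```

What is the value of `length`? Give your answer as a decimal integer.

`length` follows `capacity` (1 B), `width` (4 B), so it starts at offset 1 + 4 = 5 and occupies 2 bytes.
Bytes at offsets 5..6: 76 FC.
In little-endian order the low byte comes first in memory.
Reassemble most-significant byte first: FC 76 → 0xFC76.
0xFC76 = 64630.

64630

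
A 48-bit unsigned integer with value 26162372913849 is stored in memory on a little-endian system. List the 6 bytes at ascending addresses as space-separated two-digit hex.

B9 AA F1 66 CB 17

26162372913849 in hexadecimal, padded to 48 bits, is 0x17CB66F1AAB9.
Split into bytes (most-significant first): 17 CB 66 F1 AA B9.
Little-endian: lowest address holds the least-significant byte.
So at ascending addresses the bytes are B9 AA F1 66 CB 17.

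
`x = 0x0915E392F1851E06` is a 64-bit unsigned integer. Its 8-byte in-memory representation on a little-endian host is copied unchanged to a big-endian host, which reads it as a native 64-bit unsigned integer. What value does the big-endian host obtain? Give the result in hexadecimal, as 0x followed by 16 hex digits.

Stored little-endian, the bytes at ascending addresses are 06 1E 85 F1 92 E3 15 09.
Read back as big-endian, the last byte is least significant, giving 0x061E85F192E31509.

0x061E85F192E31509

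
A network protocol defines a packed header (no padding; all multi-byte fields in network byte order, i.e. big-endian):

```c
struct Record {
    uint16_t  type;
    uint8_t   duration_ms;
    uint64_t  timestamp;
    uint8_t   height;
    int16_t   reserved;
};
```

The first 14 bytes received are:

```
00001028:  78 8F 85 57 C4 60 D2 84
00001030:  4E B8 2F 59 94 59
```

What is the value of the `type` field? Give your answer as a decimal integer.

`type` is the first field, at byte offset 0, occupying 2 bytes.
Bytes at offsets 0..1: 78 8F.
Big-endian stores the most-significant byte at the lowest address.
The bytes are already most-significant first: 0x788F.
0x788F = 30863.

30863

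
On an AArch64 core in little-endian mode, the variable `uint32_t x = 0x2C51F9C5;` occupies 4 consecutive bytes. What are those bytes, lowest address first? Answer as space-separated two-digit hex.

Split into bytes (most-significant first): 2C 51 F9 C5.
In little-endian order the low byte comes first in memory.
So at ascending addresses the bytes are C5 F9 51 2C.

C5 F9 51 2C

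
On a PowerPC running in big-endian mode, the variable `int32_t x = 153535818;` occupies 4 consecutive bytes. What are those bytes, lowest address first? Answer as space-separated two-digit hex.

153535818 in hexadecimal, padded to 32 bits, is 0x0926C54A.
Split into bytes (most-significant first): 09 26 C5 4A.
In big-endian order the high byte comes first in memory.
So the memory order matches the most-significant-first order: 09 26 C5 4A.

09 26 C5 4A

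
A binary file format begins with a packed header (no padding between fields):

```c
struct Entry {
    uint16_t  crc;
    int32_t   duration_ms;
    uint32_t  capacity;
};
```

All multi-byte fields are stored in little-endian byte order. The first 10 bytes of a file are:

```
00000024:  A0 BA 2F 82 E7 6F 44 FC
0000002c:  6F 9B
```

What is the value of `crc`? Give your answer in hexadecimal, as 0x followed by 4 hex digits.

`crc` is the first field, at byte offset 0, occupying 2 bytes.
Bytes at offsets 0..1: A0 BA.
Little-endian: lowest address holds the least-significant byte.
Reassemble most-significant byte first: BA A0 → 0xBAA0.

0xBAA0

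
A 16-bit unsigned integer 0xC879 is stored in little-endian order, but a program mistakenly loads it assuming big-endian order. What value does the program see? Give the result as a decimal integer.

31176

Stored little-endian, the bytes at ascending addresses are 79 C8.
Read back as big-endian, the last byte is least significant, giving 0x79C8.
0x79C8 = 31176.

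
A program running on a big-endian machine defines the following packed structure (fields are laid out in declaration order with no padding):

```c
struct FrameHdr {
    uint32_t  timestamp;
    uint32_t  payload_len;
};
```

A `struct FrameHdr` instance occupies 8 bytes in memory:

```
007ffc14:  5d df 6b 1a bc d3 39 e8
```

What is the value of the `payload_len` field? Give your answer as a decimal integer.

`payload_len` follows `timestamp` (4 bytes), so it starts at byte offset 4 and occupies 4 bytes.
Bytes at offsets 4..7: BC D3 39 E8.
In big-endian order the high byte comes first in memory.
The bytes are already most-significant first: 0xBCD339E8.
0xBCD339E8 = 3167959528.

3167959528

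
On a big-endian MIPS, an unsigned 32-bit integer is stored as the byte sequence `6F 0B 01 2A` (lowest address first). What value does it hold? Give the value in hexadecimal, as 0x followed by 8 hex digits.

0x6F0B012A

Big-endian stores the most-significant byte at the lowest address.
The bytes are already most-significant first: 0x6F0B012A.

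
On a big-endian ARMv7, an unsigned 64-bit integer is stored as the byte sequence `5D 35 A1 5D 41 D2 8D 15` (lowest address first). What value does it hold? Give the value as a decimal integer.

6716451841201310997

Big-endian stores the most-significant byte at the lowest address.
The bytes are already most-significant first: 0x5D35A15D41D28D15.
0x5D35A15D41D28D15 = 6716451841201310997.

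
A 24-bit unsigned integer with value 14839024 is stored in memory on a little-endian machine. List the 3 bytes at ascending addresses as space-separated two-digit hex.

14839024 in hexadecimal, padded to 24 bits, is 0xE26CF0.
Split into bytes (most-significant first): E2 6C F0.
In little-endian order the low byte comes first in memory.
So at ascending addresses the bytes are F0 6C E2.

F0 6C E2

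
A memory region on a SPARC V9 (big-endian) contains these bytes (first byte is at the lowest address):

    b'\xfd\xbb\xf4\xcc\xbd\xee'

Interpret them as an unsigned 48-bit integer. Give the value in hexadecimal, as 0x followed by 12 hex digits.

In big-endian order the high byte comes first in memory.
The bytes are already most-significant first: 0xFDBBF4CCBDEE.

0xFDBBF4CCBDEE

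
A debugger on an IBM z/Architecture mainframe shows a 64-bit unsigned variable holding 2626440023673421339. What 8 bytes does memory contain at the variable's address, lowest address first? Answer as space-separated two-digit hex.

24 72 FD 49 3A EC 3E 1B

2626440023673421339 in hexadecimal, padded to 64 bits, is 0x2472FD493AEC3E1B.
Split into bytes (most-significant first): 24 72 FD 49 3A EC 3E 1B.
Big-endian: lowest address holds the most-significant byte.
So the memory order matches the most-significant-first order: 24 72 FD 49 3A EC 3E 1B.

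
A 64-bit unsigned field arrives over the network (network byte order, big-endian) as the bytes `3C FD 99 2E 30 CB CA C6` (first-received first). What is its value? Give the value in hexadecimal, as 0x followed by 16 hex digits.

In big-endian order the high byte comes first in memory.
The bytes are already most-significant first: 0x3CFD992E30CBCAC6.

0x3CFD992E30CBCAC6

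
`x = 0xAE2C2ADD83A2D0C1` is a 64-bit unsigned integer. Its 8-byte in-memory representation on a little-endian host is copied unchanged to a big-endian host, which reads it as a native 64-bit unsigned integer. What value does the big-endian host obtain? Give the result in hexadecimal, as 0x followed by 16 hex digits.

Stored little-endian, the bytes at ascending addresses are C1 D0 A2 83 DD 2A 2C AE.
Read back as big-endian, the last byte is least significant, giving 0xC1D0A283DD2A2CAE.

0xC1D0A283DD2A2CAE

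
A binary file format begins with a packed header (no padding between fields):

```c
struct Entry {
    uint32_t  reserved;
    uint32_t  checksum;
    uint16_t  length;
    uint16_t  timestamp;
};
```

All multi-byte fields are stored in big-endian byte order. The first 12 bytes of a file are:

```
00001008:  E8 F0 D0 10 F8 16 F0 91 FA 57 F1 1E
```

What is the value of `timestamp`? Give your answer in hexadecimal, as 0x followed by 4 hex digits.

`timestamp` follows `reserved` (4 B), `checksum` (4 B), `length` (2 B), so it starts at offset 4 + 4 + 2 = 10 and occupies 2 bytes.
Bytes at offsets 10..11: F1 1E.
Big-endian stores the most-significant byte at the lowest address.
The bytes are already most-significant first: 0xF11E.

0xF11E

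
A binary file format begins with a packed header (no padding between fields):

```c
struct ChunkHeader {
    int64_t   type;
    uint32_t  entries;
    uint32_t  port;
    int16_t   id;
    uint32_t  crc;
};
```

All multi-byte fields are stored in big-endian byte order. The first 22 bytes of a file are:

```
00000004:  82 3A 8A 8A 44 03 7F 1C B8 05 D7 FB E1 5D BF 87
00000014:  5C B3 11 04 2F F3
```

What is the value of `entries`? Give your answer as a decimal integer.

`entries` follows `type` (8 bytes), so it starts at byte offset 8 and occupies 4 bytes.
Bytes at offsets 8..11: B8 05 D7 FB.
Big-endian stores the most-significant byte at the lowest address.
The bytes are already most-significant first: 0xB805D7FB.
0xB805D7FB = 3087390715.

3087390715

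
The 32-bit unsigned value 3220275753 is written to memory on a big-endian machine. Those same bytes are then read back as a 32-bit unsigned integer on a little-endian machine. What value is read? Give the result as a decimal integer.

3220275753 in 32-bit hexadecimal is 0xBFF18229.
Stored big-endian, the bytes at ascending addresses are BF F1 82 29.
Read back as little-endian, the first byte is least significant, giving 0x2982F1BF.
0x2982F1BF = 696447423.

696447423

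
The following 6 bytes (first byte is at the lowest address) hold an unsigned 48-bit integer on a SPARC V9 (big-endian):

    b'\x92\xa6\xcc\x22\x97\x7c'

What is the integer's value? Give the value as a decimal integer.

161245087045500

Big-endian: lowest address holds the most-significant byte.
The bytes are already most-significant first: 0x92A6CC22977C.
0x92A6CC22977C = 161245087045500.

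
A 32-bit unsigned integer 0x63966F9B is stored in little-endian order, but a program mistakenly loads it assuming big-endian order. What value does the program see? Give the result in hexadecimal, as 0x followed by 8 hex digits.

0x9B6F9663

Stored little-endian, the bytes at ascending addresses are 9B 6F 96 63.
Read back as big-endian, the last byte is least significant, giving 0x9B6F9663.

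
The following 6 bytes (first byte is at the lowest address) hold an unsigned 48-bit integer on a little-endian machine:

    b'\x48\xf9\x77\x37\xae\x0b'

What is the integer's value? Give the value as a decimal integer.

Little-endian stores the least-significant byte at the lowest address.
Reassemble most-significant byte first: 0B AE 37 77 F9 48 → 0x0BAE3777F948.
0x0BAE3777F948 = 12842882824520.

12842882824520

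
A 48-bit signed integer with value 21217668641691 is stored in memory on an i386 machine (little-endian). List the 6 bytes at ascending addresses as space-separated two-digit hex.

9B 33 9A 1F 4C 13

21217668641691 in hexadecimal, padded to 48 bits, is 0x134C1F9A339B.
Split into bytes (most-significant first): 13 4C 1F 9A 33 9B.
In little-endian order the low byte comes first in memory.
So at ascending addresses the bytes are 9B 33 9A 1F 4C 13.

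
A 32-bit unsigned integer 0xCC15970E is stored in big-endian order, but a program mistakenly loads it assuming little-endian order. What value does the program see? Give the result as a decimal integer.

244782540

Stored big-endian, the bytes at ascending addresses are CC 15 97 0E.
Read back as little-endian, the first byte is least significant, giving 0x0E9715CC.
0x0E9715CC = 244782540.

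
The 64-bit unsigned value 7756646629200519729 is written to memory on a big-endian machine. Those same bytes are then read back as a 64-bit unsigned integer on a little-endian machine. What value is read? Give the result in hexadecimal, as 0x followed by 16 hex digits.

0x3162BA450325A56B

7756646629200519729 in 64-bit hexadecimal is 0x6BA5250345BA6231.
Stored big-endian, the bytes at ascending addresses are 6B A5 25 03 45 BA 62 31.
Read back as little-endian, the first byte is least significant, giving 0x3162BA450325A56B.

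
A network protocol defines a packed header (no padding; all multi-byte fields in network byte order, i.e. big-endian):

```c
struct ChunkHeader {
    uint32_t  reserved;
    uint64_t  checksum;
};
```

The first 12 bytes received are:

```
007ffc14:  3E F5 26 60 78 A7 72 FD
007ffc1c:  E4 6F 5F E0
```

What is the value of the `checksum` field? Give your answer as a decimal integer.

`checksum` follows `reserved` (4 bytes), so it starts at byte offset 4 and occupies 8 bytes.
Bytes at offsets 4..11: 78 A7 72 FD E4 6F 5F E0.
In big-endian order the high byte comes first in memory.
The bytes are already most-significant first: 0x78A772FDE46F5FE0.
0x78A772FDE46F5FE0 = 8694044040446828512.

8694044040446828512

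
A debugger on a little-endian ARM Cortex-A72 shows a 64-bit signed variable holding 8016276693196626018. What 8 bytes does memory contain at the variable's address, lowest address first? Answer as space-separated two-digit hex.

8016276693196626018 in hexadecimal, padded to 64 bits, is 0x6F3F892E2F3A5862.
Split into bytes (most-significant first): 6F 3F 89 2E 2F 3A 58 62.
Little-endian stores the least-significant byte at the lowest address.
So at ascending addresses the bytes are 62 58 3A 2F 2E 89 3F 6F.

62 58 3A 2F 2E 89 3F 6F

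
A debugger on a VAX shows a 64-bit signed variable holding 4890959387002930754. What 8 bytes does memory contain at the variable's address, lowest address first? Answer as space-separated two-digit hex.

4890959387002930754 in hexadecimal, padded to 64 bits, is 0x43E02DA6292C0642.
Split into bytes (most-significant first): 43 E0 2D A6 29 2C 06 42.
Little-endian: lowest address holds the least-significant byte.
So at ascending addresses the bytes are 42 06 2C 29 A6 2D E0 43.

42 06 2C 29 A6 2D E0 43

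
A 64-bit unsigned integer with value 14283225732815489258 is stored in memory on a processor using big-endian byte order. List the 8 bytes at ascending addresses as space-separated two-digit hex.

C6 38 36 20 D3 2F 88 EA

14283225732815489258 in hexadecimal, padded to 64 bits, is 0xC6383620D32F88EA.
Split into bytes (most-significant first): C6 38 36 20 D3 2F 88 EA.
In big-endian order the high byte comes first in memory.
So the memory order matches the most-significant-first order: C6 38 36 20 D3 2F 88 EA.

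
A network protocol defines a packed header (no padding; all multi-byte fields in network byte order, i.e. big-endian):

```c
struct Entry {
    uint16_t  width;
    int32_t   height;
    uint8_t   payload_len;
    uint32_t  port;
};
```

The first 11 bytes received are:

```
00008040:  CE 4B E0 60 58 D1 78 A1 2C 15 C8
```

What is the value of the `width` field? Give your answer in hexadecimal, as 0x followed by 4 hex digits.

`width` is the first field, at byte offset 0, occupying 2 bytes.
Bytes at offsets 0..1: CE 4B.
Big-endian: lowest address holds the most-significant byte.
The bytes are already most-significant first: 0xCE4B.

0xCE4B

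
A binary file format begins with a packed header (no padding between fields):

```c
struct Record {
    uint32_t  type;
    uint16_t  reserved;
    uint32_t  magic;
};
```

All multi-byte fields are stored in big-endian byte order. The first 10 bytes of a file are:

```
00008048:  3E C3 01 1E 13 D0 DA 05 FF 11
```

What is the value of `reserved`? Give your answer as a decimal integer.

`reserved` follows `type` (4 bytes), so it starts at byte offset 4 and occupies 2 bytes.
Bytes at offsets 4..5: 13 D0.
In big-endian order the high byte comes first in memory.
The bytes are already most-significant first: 0x13D0.
0x13D0 = 5072.

5072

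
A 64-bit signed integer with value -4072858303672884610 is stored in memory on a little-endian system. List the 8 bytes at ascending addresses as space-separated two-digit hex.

7E E2 13 A5 F3 4C 7A C7

Two's complement of -4072858303672884610 in 64 bits: 4072858303672884610 = 0x3885B30C5AEC1D82; invert → 0xC77A4CF3A513E27D; add 1 → 0xC77A4CF3A513E27E.
Split into bytes (most-significant first): C7 7A 4C F3 A5 13 E2 7E.
Little-endian stores the least-significant byte at the lowest address.
So at ascending addresses the bytes are 7E E2 13 A5 F3 4C 7A C7.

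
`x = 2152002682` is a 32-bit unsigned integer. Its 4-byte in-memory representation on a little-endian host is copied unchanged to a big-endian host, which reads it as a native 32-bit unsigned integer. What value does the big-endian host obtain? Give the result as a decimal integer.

2152002682 in 32-bit hexadecimal is 0x8044F47A.
Stored little-endian, the bytes at ascending addresses are 7A F4 44 80.
Read back as big-endian, the last byte is least significant, giving 0x7AF44480.
0x7AF44480 = 2062828672.

2062828672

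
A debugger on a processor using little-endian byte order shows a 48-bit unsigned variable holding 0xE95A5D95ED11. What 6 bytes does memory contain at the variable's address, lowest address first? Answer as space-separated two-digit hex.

11 ED 95 5D 5A E9

Split into bytes (most-significant first): E9 5A 5D 95 ED 11.
Little-endian stores the least-significant byte at the lowest address.
So at ascending addresses the bytes are 11 ED 95 5D 5A E9.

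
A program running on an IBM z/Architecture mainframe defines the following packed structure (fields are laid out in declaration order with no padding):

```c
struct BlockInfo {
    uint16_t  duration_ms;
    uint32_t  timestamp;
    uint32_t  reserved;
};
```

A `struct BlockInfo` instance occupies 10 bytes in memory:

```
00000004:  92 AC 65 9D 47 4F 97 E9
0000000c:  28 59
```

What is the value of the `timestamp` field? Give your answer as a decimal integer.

`timestamp` follows `duration_ms` (2 bytes), so it starts at byte offset 2 and occupies 4 bytes.
Bytes at offsets 2..5: 65 9D 47 4F.
In big-endian order the high byte comes first in memory.
The bytes are already most-significant first: 0x659D474F.
0x659D474F = 1704806223.

1704806223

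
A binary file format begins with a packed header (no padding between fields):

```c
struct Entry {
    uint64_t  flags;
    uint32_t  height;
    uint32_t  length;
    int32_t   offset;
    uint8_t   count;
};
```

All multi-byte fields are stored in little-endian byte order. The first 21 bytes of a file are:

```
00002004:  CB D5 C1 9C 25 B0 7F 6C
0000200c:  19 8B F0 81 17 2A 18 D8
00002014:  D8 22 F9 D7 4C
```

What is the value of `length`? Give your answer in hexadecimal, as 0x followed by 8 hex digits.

`length` follows `flags` (8 B), `height` (4 B), so it starts at offset 8 + 4 = 12 and occupies 4 bytes.
Bytes at offsets 12..15: 17 2A 18 D8.
Little-endian stores the least-significant byte at the lowest address.
Reassemble most-significant byte first: D8 18 2A 17 → 0xD8182A17.

0xD8182A17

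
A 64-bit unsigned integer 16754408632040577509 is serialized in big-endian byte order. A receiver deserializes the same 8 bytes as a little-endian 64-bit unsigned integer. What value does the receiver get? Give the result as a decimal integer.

16526386366055810024

16754408632040577509 in 64-bit hexadecimal is 0xE8839DE1D68459E5.
Stored big-endian, the bytes at ascending addresses are E8 83 9D E1 D6 84 59 E5.
Read back as little-endian, the first byte is least significant, giving 0xE55984D6E19D83E8.
0xE55984D6E19D83E8 = 16526386366055810024.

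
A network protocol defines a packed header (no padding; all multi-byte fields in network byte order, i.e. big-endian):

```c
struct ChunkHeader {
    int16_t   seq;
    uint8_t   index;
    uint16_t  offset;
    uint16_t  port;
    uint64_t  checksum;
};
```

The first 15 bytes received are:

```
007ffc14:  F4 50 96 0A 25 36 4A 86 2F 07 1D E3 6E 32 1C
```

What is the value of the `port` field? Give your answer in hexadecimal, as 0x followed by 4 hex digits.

0x364A

`port` follows `seq` (2 B), `index` (1 B), `offset` (2 B), so it starts at offset 2 + 1 + 2 = 5 and occupies 2 bytes.
Bytes at offsets 5..6: 36 4A.
Big-endian: lowest address holds the most-significant byte.
The bytes are already most-significant first: 0x364A.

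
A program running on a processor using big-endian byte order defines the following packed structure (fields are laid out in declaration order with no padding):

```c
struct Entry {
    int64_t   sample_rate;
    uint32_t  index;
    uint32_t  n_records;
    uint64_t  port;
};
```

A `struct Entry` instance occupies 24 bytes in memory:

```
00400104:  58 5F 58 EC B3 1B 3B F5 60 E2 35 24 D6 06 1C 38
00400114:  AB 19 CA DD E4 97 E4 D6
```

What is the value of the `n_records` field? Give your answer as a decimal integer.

`n_records` follows `sample_rate` (8 B), `index` (4 B), so it starts at offset 8 + 4 = 12 and occupies 4 bytes.
Bytes at offsets 12..15: D6 06 1C 38.
Big-endian stores the most-significant byte at the lowest address.
The bytes are already most-significant first: 0xD6061C38.
0xD6061C38 = 3590724664.

3590724664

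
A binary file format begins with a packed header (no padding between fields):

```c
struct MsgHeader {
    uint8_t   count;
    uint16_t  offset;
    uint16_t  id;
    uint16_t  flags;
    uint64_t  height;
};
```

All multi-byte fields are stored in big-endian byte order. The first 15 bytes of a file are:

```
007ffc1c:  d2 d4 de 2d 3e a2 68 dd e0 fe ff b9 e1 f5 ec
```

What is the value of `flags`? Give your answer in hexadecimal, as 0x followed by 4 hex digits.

`flags` follows `count` (1 B), `offset` (2 B), `id` (2 B), so it starts at offset 1 + 2 + 2 = 5 and occupies 2 bytes.
Bytes at offsets 5..6: A2 68.
Big-endian: lowest address holds the most-significant byte.
The bytes are already most-significant first: 0xA268.

0xA268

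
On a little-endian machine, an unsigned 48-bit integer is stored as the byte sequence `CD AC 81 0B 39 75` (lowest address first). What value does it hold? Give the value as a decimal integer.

In little-endian order the low byte comes first in memory.
Reassemble most-significant byte first: 75 39 0B 81 AC CD → 0x75390B81ACCD.
0x75390B81ACCD = 128887866633421.

128887866633421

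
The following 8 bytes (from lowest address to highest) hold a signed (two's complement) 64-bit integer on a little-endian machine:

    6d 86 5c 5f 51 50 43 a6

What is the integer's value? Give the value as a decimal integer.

In little-endian order the low byte comes first in memory.
Reassemble most-significant byte first: A6 43 50 51 5F 5C 86 6D → 0xA64350515F5C866D.
Top bit is set, so as a signed 64-bit value this is 0xA64350515F5C866D − 2^64 = -6466236329551427987.

-6466236329551427987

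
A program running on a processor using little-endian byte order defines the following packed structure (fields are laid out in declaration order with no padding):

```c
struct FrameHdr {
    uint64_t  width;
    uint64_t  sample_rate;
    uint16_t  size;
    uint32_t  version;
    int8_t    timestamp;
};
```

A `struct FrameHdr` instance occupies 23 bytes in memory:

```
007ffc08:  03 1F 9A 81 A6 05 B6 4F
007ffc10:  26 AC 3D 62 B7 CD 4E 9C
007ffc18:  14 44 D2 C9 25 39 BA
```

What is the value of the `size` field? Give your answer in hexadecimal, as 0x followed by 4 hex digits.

0x4414

`size` follows `width` (8 B), `sample_rate` (8 B), so it starts at offset 8 + 8 = 16 and occupies 2 bytes.
Bytes at offsets 16..17: 14 44.
In little-endian order the low byte comes first in memory.
Reassemble most-significant byte first: 44 14 → 0x4414.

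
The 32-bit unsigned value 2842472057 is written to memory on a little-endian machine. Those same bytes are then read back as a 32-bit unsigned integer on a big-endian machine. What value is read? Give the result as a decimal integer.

2842472057 in 32-bit hexadecimal is 0xA96CAE79.
Stored little-endian, the bytes at ascending addresses are 79 AE 6C A9.
Read back as big-endian, the last byte is least significant, giving 0x79AE6CA9.
0x79AE6CA9 = 2041474217.

2041474217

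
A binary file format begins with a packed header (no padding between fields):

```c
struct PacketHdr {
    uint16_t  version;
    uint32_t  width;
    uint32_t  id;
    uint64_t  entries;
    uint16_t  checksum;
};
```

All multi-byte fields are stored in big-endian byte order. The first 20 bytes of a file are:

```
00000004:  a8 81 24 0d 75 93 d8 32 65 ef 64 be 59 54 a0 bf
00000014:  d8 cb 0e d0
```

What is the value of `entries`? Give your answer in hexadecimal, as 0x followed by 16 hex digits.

`entries` follows `version` (2 B), `width` (4 B), `id` (4 B), so it starts at offset 2 + 4 + 4 = 10 and occupies 8 bytes.
Bytes at offsets 10..17: 64 BE 59 54 A0 BF D8 CB.
Big-endian stores the most-significant byte at the lowest address.
The bytes are already most-significant first: 0x64BE5954A0BFD8CB.

0x64BE5954A0BFD8CB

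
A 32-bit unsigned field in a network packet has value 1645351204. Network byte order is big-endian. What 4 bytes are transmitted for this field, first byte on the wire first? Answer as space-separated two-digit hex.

62 12 11 24

1645351204 in hexadecimal, padded to 32 bits, is 0x62121124.
Split into bytes (most-significant first): 62 12 11 24.
Big-endian stores the most-significant byte at the lowest address.
So the memory order matches the most-significant-first order: 62 12 11 24.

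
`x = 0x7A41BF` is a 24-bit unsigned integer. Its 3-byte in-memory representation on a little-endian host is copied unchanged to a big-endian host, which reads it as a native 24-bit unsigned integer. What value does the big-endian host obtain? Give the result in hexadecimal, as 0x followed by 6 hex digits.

Stored little-endian, the bytes at ascending addresses are BF 41 7A.
Read back as big-endian, the last byte is least significant, giving 0xBF417A.

0xBF417A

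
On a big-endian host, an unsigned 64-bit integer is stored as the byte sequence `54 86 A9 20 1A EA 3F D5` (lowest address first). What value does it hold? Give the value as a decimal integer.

In big-endian order the high byte comes first in memory.
The bytes are already most-significant first: 0x5486A9201AEA3FD5.
0x5486A9201AEA3FD5 = 6090741501420781525.

6090741501420781525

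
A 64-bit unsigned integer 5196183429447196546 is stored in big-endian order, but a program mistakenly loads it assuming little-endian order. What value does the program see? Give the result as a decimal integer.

5196183429447196546 in 64-bit hexadecimal is 0x481C8D4C6BF89F82.
Stored big-endian, the bytes at ascending addresses are 48 1C 8D 4C 6B F8 9F 82.
Read back as little-endian, the first byte is least significant, giving 0x829FF86B4C8D1C48.
0x829FF86B4C8D1C48 = 9412514885957131336.

9412514885957131336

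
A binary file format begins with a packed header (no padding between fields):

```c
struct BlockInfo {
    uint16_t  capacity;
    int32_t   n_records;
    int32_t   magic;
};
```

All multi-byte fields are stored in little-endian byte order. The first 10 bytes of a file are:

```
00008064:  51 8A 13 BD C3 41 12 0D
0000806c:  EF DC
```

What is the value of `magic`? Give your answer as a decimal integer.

`magic` follows `capacity` (2 B), `n_records` (4 B), so it starts at offset 2 + 4 = 6 and occupies 4 bytes.
Bytes at offsets 6..9: 12 0D EF DC.
Little-endian stores the least-significant byte at the lowest address.
Reassemble most-significant byte first: DC EF 0D 12 → 0xDCEF0D12.
Top bit is set, so as a signed 32-bit value this is 0xDCEF0D12 − 2^32 = -588313326.

-588313326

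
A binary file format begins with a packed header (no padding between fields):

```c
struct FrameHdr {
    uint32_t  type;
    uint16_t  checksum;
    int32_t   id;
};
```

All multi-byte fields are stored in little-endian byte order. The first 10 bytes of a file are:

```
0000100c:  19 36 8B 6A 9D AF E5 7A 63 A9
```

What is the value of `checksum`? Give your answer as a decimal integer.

44957

`checksum` follows `type` (4 bytes), so it starts at byte offset 4 and occupies 2 bytes.
Bytes at offsets 4..5: 9D AF.
Little-endian stores the least-significant byte at the lowest address.
Reassemble most-significant byte first: AF 9D → 0xAF9D.
0xAF9D = 44957.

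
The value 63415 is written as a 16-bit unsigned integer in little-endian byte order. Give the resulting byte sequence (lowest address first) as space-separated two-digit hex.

B7 F7

63415 in hexadecimal, padded to 16 bits, is 0xF7B7.
Split into bytes (most-significant first): F7 B7.
In little-endian order the low byte comes first in memory.
So at ascending addresses the bytes are B7 F7.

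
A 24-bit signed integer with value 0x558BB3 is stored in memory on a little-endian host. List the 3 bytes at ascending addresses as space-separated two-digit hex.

B3 8B 55

Split into bytes (most-significant first): 55 8B B3.
Little-endian: lowest address holds the least-significant byte.
So at ascending addresses the bytes are B3 8B 55.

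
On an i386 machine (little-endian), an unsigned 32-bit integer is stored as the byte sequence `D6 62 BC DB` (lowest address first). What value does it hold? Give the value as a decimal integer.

3686556374

Little-endian: lowest address holds the least-significant byte.
Reassemble most-significant byte first: DB BC 62 D6 → 0xDBBC62D6.
0xDBBC62D6 = 3686556374.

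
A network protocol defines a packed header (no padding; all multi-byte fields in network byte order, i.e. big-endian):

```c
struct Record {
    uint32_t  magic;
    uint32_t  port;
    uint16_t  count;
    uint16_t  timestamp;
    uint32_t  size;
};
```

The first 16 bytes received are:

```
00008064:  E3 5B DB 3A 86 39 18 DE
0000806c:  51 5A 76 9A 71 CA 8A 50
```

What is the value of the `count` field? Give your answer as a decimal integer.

20826

`count` follows `magic` (4 B), `port` (4 B), so it starts at offset 4 + 4 = 8 and occupies 2 bytes.
Bytes at offsets 8..9: 51 5A.
Big-endian: lowest address holds the most-significant byte.
The bytes are already most-significant first: 0x515A.
0x515A = 20826.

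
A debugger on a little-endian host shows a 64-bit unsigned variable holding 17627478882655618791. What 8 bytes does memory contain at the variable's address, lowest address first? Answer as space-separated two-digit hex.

E7 46 63 3E A6 62 A1 F4

17627478882655618791 in hexadecimal, padded to 64 bits, is 0xF4A162A63E6346E7.
Split into bytes (most-significant first): F4 A1 62 A6 3E 63 46 E7.
Little-endian stores the least-significant byte at the lowest address.
So at ascending addresses the bytes are E7 46 63 3E A6 62 A1 F4.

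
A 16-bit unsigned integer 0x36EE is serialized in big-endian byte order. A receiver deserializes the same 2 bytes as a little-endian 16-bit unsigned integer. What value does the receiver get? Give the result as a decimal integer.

60982

Stored big-endian, the bytes at ascending addresses are 36 EE.
Read back as little-endian, the first byte is least significant, giving 0xEE36.
0xEE36 = 60982.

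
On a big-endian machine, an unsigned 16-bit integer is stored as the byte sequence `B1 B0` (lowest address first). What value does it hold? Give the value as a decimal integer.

45488

In big-endian order the high byte comes first in memory.
The bytes are already most-significant first: 0xB1B0.
0xB1B0 = 45488.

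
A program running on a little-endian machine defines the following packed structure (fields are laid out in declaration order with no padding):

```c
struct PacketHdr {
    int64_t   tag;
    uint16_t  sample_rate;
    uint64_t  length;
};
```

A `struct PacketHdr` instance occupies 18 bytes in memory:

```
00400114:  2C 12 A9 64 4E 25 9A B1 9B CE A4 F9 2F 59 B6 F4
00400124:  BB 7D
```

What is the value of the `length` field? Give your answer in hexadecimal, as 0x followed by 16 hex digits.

`length` follows `tag` (8 B), `sample_rate` (2 B), so it starts at offset 8 + 2 = 10 and occupies 8 bytes.
Bytes at offsets 10..17: A4 F9 2F 59 B6 F4 BB 7D.
Little-endian: lowest address holds the least-significant byte.
Reassemble most-significant byte first: 7D BB F4 B6 59 2F F9 A4 → 0x7DBBF4B6592FF9A4.

0x7DBBF4B6592FF9A4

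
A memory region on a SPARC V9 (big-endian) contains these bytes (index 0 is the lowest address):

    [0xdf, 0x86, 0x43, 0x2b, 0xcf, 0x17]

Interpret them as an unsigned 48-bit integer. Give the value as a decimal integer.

In big-endian order the high byte comes first in memory.
The bytes are already most-significant first: 0xDF86432BCF17.
0xDF86432BCF17 = 245767745556247.

245767745556247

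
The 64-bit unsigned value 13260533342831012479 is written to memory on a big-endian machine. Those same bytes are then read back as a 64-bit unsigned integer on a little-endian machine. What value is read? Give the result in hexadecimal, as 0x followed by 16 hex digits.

13260533342831012479 in 64-bit hexadecimal is 0xB806E0D167AA6A7F.
Stored big-endian, the bytes at ascending addresses are B8 06 E0 D1 67 AA 6A 7F.
Read back as little-endian, the first byte is least significant, giving 0x7F6AAA67D1E006B8.

0x7F6AAA67D1E006B8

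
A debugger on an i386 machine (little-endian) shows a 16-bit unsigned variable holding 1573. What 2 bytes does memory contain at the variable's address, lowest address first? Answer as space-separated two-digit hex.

25 06

1573 in hexadecimal, padded to 16 bits, is 0x0625.
Split into bytes (most-significant first): 06 25.
In little-endian order the low byte comes first in memory.
So at ascending addresses the bytes are 25 06.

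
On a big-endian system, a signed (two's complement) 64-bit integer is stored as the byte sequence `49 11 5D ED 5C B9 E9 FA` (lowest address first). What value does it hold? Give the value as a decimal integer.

5265092713417140730

In big-endian order the high byte comes first in memory.
The bytes are already most-significant first: 0x49115DED5CB9E9FA.
0x49115DED5CB9E9FA = 5265092713417140730.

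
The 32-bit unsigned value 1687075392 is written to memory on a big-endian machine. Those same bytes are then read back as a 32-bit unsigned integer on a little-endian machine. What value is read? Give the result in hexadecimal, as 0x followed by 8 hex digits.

1687075392 in 32-bit hexadecimal is 0x648EBA40.
Stored big-endian, the bytes at ascending addresses are 64 8E BA 40.
Read back as little-endian, the first byte is least significant, giving 0x40BA8E64.

0x40BA8E64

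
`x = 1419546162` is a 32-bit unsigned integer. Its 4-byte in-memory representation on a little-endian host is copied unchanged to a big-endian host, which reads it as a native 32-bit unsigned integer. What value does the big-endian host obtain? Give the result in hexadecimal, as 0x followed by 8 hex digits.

0x328E9C54

1419546162 in 32-bit hexadecimal is 0x549C8E32.
Stored little-endian, the bytes at ascending addresses are 32 8E 9C 54.
Read back as big-endian, the last byte is least significant, giving 0x328E9C54.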